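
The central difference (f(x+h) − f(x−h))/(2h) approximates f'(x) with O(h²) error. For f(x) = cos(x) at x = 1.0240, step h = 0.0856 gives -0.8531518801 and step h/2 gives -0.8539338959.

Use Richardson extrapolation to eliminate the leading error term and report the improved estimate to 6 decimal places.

-0.854195

The method has order 2: 2^2 = 4.
4·(-0.8539338959) − (-0.8531518801) = -2.5625837035
(-2.5625837035) ÷ 3 = -0.8541945678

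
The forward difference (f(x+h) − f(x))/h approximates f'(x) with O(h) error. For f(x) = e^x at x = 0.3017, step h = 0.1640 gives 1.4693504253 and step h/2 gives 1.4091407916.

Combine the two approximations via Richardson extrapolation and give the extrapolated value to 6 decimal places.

1.348931

Leading term ∝ h^1; use weight 2 = 2^1.
Weighted: 2.8182815832 − 1.4693504253 = 1.3489311579
(2 × 1.4091407916 − 1.4693504253)/(2 − 1) = 1.3489311579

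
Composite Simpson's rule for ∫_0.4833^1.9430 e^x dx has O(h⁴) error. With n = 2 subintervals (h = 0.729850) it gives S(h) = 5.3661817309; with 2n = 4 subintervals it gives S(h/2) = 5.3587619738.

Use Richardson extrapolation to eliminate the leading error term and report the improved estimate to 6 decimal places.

Error is O(h^4); halving h shrinks it by 2^4 = 16.
16 × 5.3587619738 = 85.7401915808; 85.7401915808 − 5.3661817309 = 80.3740098499
(16 × 5.3587619738 − 5.3661817309)/(16 − 1) = 5.3582673233

5.358267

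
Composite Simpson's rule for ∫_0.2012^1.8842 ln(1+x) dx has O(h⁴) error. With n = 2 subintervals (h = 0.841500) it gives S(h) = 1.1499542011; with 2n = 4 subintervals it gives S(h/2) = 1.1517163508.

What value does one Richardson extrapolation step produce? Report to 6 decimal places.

1.151834

With r = 4 the leading error scales as h^4, so the weight is 2^4 = 16.
A(h/2) − A(h) = 1.1517163508 − 1.1499542011 = 0.0017621497
Correction (A(h/2) − A(h))/(16 − 1) = 0.0017621497/15 = 0.0001174766
R = A(h/2) + (A(h/2) − A(h))/15 = 1.1517163508 + 0.0001174766 = 1.1518338274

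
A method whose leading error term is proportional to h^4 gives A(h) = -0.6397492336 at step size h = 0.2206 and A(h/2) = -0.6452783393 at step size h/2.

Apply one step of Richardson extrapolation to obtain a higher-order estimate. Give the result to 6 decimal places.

-0.645647

Leading term ∝ h^4; use weight 16 = 2^4.
2^4*A(h/2) = -10.3244534288; minus A(h) gives -9.6847041952.
Extrapolated: (-9.6847041952) / 15 = -0.6456469463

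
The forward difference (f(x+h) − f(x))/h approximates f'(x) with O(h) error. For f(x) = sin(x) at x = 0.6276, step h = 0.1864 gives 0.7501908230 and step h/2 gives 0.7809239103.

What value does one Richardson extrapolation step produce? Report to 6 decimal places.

r = 1, so 2^r = 2.
2 × 0.7809239103 = 1.5618478206; subtract 0.7501908230 → 0.8116569976
Divide by 2^1 − 1 = 1.
So the Richardson estimate is 0.8116569976.
Shift from A(h/2): +0.0307330873.

0.811657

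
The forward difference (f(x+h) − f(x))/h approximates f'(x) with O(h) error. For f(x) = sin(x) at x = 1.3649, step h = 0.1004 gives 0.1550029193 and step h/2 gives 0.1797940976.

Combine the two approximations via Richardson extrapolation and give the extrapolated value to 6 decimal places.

Leading term ∝ h^1; use weight 2 = 2^1.
Top: 2(0.1797940976) − (0.1550029193) = 0.2045852759
Divide by 2^1 − 1 = 1.
Result: 0.2045852759
Gap between inputs: 2.479e-02; correction applied: +0.0247911783.

0.204585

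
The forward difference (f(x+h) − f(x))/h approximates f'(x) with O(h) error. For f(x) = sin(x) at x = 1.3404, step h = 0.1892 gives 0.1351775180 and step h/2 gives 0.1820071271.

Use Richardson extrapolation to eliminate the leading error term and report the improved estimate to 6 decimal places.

r = 1: numerator weight 2, denominator 1.
Top: 2(0.1820071271) − (0.1351775180) = 0.2288367362
Divide by 2^1 − 1 = 1.
0.2288367362 ÷ 1 = 0.2288367362

0.228837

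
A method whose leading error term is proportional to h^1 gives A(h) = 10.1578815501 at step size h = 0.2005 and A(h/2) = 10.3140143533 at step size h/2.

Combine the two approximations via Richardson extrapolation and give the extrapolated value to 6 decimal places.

10.470147

The method has order 1: 2^1 = 2.
Top: 2(10.3140143533) − (10.1578815501) = 10.4701471565
(2×10.3140143533 − 10.1578815501)/(2 − 1) = 10.4701471565
Correction |R − A(h/2)| = 1.561e-01; gap |A(h/2) − A(h)| = 1.561e-01.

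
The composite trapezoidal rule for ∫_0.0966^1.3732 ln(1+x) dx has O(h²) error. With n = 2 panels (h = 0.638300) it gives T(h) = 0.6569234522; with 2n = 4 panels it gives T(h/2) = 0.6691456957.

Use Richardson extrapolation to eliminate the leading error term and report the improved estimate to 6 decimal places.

With r = 2 the leading error scales as h^2, so the weight is 2^2 = 4.
A(h/2) − A(h) = 0.6691456957 − 0.6569234522 = 0.0122222435
Correction (A(h/2) − A(h))/(4 − 1) = 0.0122222435/3 = 0.0040740812
R = 0.6691456957 + 0.0040740812 = 0.6732197769

0.673220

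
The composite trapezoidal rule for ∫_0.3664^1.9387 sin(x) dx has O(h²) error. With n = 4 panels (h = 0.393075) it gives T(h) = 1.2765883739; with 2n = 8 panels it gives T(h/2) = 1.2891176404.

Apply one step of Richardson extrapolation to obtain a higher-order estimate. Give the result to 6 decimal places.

Error is O(h^2); halving h shrinks it by 2^2 = 4.
Numerator 4*A(h/2) − A(h) = 4*1.2891176404 − 1.2765883739 = 3.8798821877
Denominator 4 − 1 = 3.
Result: 1.2932940626
Shift from A(h/2): +0.0041764222.

1.293294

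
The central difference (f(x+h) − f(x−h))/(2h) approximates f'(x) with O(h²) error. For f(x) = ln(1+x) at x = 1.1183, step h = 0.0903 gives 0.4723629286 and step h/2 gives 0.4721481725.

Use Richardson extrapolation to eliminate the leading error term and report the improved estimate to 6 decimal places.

r = 2: numerator weight 4, denominator 3.
Top: 4(0.4721481725) − (0.4723629286) = 1.4162297614
Divide by 2^2 − 1 = 3.
Result: 0.4720765871
Shift from A(h/2): −0.0000715854.

0.472077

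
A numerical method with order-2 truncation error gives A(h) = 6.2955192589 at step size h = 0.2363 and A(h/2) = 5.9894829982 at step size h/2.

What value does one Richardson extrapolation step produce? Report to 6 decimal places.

Leading term ∝ h^2; use weight 4 = 2^2.
Top: 4(5.9894829982) − (6.2955192589) = 17.6624127339
Divide by 2^2 − 1 = 3.
17.6624127339 ÷ 3 = 5.8874709113
Gap between inputs: 3.060e-01; correction applied: −0.1020120869.

5.887471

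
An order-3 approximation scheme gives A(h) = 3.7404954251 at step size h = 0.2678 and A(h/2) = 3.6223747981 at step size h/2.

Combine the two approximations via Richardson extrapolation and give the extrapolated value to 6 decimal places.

3.605500

r = 3: numerator weight 8, denominator 7.
8*3.6223747981 = 28.9789983848; subtract 3.7404954251 → 25.2385029597
R = 25.2385029597/7 = 3.6055004228
Shift from A(h/2): −0.0168743753.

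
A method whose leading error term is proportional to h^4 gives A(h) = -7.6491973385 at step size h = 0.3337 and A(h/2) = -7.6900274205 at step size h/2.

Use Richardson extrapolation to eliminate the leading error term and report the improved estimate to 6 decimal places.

r = 4: numerator weight 16, denominator 15.
2^4·A(h/2) = -123.0404387280; minus A(h) gives -115.3912413895.
Extrapolated: (-115.3912413895) / 15 = -7.6927494260
Correction |R − A(h/2)| = 2.722e-03; gap |A(h/2) − A(h)| = 4.083e-02.

-7.692749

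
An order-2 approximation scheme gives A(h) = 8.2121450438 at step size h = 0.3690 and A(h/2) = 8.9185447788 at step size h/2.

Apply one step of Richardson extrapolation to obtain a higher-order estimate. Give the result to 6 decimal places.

Error is O(h^2); halving h shrinks it by 2^2 = 4.
Numerator 4 × A(h/2) − A(h) = 4 × 8.9185447788 − 8.2121450438 = 27.4620340714
R = 27.4620340714/3 = 9.1540113571
Gap between inputs: 7.064e-01; correction applied: +0.2354665783.

9.154011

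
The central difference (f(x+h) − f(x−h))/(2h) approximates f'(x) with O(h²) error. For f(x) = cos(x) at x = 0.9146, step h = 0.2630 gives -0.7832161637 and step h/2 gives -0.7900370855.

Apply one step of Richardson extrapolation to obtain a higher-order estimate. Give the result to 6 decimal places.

-0.792311

r = 2: numerator weight 4, denominator 3.
4 × (-0.7900370855) = -3.1601483420; (-3.1601483420) − (-0.7832161637) = -2.3769321783
(4 × (-0.7900370855) − (-0.7832161637))/(4 − 1) = -0.7923107261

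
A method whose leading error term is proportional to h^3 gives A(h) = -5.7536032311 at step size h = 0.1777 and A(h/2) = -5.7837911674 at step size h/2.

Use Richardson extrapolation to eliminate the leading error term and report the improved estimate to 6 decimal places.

r = 3: numerator weight 8, denominator 7.
8 × (-5.7837911674) = -46.2703293392; subtract (-5.7536032311) → -40.5167261081
Denominator 8 − 1 = 7.
(8 × (-5.7837911674) − (-5.7536032311))/(8 − 1) = -5.7881037297

-5.788104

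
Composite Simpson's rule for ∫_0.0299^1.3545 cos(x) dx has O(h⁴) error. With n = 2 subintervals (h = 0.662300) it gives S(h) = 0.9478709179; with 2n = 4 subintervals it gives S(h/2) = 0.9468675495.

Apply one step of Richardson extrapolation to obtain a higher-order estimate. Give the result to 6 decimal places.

With r = 4 the leading error scales as h^4, so the weight is 2^4 = 16.
Top: 16(0.9468675495) − (0.9478709179) = 14.2020098741
R = 14.2020098741/15 = 0.9468006583
Shift from A(h/2): −0.0000668912.

0.946801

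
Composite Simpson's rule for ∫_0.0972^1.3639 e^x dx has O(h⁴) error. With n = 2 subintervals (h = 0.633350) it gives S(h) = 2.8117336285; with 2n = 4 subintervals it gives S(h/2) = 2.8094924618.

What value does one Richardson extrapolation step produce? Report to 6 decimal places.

Method order is 4; weight 2^4 = 16.
A(h/2) − A(h) = 2.8094924618 − 2.8117336285 = -0.0022411667
Correction (A(h/2) − A(h))/(16 − 1) = (-0.0022411667)/15 = -0.0001494111
R = A(h/2) + (A(h/2) − A(h))/15 = 2.8094924618 − 0.0001494111 = 2.8093430507
Correction |R − A(h/2)| = 1.494e-04; gap |A(h/2) − A(h)| = 2.241e-03.

2.809343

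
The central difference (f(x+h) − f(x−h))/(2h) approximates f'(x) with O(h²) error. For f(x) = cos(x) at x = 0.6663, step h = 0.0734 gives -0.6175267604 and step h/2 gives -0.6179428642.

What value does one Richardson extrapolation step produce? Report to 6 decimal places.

Error is O(h^2); halving h shrinks it by 2^2 = 4.
4·(-0.6179428642) = -2.4717714568; (-2.4717714568) − (-0.6175267604) = -1.8542446964
Denominator 4 − 1 = 3.
Extrapolated: (-1.8542446964) / 3 = -0.6180815655

-0.618082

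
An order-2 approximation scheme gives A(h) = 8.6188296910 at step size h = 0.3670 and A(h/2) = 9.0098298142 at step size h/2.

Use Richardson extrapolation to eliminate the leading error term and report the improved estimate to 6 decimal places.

Order 2 gives 2^r = 4 and 2^r − 1 = 3.
Numerator 4*A(h/2) − A(h) = 4*9.0098298142 − 8.6188296910 = 27.4204895658
Extrapolated: 27.4204895658 / 3 = 9.1401631886

9.140163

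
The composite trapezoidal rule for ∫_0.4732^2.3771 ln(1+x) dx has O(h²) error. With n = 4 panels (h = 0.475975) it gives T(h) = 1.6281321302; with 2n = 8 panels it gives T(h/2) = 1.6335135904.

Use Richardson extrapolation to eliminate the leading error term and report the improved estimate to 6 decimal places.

1.635307

r = 2, so 2^r = 4.
Difference of the inputs: 1.6335135904 − 1.6281321302 = 0.0053814602
Divide by 2^2 − 1 = 3: 0.0053814602/3 = 0.0017938201
R = 1.6335135904 + 0.0017938201 = 1.6353074105
Shift from A(h/2): +0.0017938201.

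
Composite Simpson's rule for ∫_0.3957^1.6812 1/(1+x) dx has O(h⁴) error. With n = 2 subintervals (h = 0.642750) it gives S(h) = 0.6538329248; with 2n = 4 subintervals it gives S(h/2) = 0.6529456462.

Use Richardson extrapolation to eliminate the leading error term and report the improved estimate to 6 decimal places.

Order 4 gives 2^r = 16 and 2^r − 1 = 15.
Weighted: 10.4471303392 − 0.6538329248 = 9.7932974144
Denominator 16 − 1 = 15.
Result: 0.6528864943

0.652886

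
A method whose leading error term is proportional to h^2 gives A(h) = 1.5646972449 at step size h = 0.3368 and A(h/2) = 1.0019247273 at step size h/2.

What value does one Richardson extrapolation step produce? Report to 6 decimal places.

0.814334

Error is O(h^2); halving h shrinks it by 2^2 = 4.
2^2*A(h/2) = 4.0076989092; minus A(h) gives 2.4430016643.
2.4430016643 ÷ 3 = 0.8143338881
Gap between inputs: 5.628e-01; correction applied: −0.1875908392.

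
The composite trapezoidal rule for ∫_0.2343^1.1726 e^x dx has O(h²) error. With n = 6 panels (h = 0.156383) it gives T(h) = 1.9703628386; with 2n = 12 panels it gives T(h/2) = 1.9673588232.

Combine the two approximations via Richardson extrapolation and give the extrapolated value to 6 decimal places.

With r = 2 the leading error scales as h^2, so the weight is 2^2 = 4.
2^2*A(h/2) = 7.8694352928; minus A(h) gives 5.8990724542.
Extrapolated: 5.8990724542 / 3 = 1.9663574847
Gap between inputs: 3.004e-03; correction applied: −0.0010013385.

1.966357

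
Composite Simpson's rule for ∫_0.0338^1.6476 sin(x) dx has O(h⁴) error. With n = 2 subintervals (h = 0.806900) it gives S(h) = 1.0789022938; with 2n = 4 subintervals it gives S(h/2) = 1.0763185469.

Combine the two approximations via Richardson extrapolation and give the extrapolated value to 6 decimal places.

r = 4, so 2^r = 16.
Numerator 16×A(h/2) − A(h) = 16×1.0763185469 − 1.0789022938 = 16.1421944566
Denominator 16 − 1 = 15.
16.1421944566 ÷ 15 = 1.0761462971
Correction |R − A(h/2)| = 1.722e-04; gap |A(h/2) − A(h)| = 2.584e-03.

1.076146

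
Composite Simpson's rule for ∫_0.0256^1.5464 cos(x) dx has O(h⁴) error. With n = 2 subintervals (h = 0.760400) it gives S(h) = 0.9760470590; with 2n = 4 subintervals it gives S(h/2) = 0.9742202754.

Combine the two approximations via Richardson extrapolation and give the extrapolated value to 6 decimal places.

The method has order 4: 2^4 = 16.
16 × 0.9742202754 = 15.5875244064; 15.5875244064 − 0.9760470590 = 14.6114773474
14.6114773474 ÷ 15 = 0.9740984898
Shift from A(h/2): −0.0001217856.

0.974098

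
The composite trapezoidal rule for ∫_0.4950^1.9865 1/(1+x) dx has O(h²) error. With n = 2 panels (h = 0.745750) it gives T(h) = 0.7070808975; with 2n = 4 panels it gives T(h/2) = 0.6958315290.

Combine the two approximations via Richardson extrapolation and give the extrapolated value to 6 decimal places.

With r = 2 the leading error scales as h^2, so the weight is 2^2 = 4.
4 × 0.6958315290 = 2.7833261160; subtract 0.7070808975 → 2.0762452185
(4 × 0.6958315290 − 0.7070808975)/(4 − 1) = 0.6920817395
Shift from A(h/2): −0.0037497895.

0.692082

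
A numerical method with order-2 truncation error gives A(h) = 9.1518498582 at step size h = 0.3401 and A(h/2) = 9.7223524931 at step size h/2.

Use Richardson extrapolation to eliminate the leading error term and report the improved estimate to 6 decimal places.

9.912520

Error is O(h^2); halving h shrinks it by 2^2 = 4.
4*9.7223524931 − 9.1518498582 = 29.7375601142
Divide by 2^2 − 1 = 3.
29.7375601142 ÷ 3 = 9.9125200381
Shift from A(h/2): +0.1901675450.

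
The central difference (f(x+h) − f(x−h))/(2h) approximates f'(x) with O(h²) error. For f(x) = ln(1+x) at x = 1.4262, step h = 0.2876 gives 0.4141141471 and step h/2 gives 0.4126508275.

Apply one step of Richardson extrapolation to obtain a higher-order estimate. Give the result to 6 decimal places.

The method has order 2: 2^2 = 4.
4·0.4126508275 = 1.6506033100; subtract 0.4141141471 → 1.2364891629
Divide by 2^2 − 1 = 3.
R = 1.2364891629/3 = 0.4121630543

0.412163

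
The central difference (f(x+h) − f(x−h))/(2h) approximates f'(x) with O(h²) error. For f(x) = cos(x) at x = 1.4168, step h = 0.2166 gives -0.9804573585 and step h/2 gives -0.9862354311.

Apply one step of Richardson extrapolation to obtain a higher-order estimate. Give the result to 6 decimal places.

r = 2, so 2^r = 4.
4*(-0.9862354311) = -3.9449417244; subtract (-0.9804573585) → -2.9644843659
R = (-2.9644843659)/3 = -0.9881614553
Gap between inputs: 5.778e-03; correction applied: −0.0019260242.

-0.988161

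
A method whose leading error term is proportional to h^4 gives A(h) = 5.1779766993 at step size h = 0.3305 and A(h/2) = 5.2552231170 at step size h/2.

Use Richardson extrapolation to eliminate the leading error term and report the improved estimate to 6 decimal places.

With r = 4 the leading error scales as h^4, so the weight is 2^4 = 16.
Numerator 16*A(h/2) − A(h) = 16*5.2552231170 − 5.1779766993 = 78.9055931727
Divide by 2^4 − 1 = 15.
Extrapolated: 78.9055931727 / 15 = 5.2603728782

5.260373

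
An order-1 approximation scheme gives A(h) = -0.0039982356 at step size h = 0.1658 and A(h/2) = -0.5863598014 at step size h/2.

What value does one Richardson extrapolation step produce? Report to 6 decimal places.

-1.168721

With r = 1 the leading error scales as h^1, so the weight is 2^1 = 2.
Numerator 2·A(h/2) − A(h) = 2·(-0.5863598014) − (-0.0039982356) = -1.1687213672
(-1.1687213672) ÷ 1 = -1.1687213672
Shift from A(h/2): −0.5823615658.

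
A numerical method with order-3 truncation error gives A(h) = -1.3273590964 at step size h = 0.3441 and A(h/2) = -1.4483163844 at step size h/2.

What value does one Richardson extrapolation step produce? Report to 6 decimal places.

The method has order 3: 2^3 = 8.
8 × (-1.4483163844) − (-1.3273590964) = -10.2591719788
Denominator 8 − 1 = 7.
So the Richardson estimate is -1.4655959970.

-1.465596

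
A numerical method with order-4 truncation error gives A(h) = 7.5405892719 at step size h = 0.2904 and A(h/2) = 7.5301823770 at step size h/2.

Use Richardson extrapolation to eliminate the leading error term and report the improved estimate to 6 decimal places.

Error is O(h^4); halving h shrinks it by 2^4 = 16.
16*7.5301823770 − 7.5405892719 = 112.9423287601
Divide by 2^4 − 1 = 15.
Extrapolated: 112.9423287601 / 15 = 7.5294885840
Gap between inputs: 1.041e-02; correction applied: −0.0006937930.

7.529489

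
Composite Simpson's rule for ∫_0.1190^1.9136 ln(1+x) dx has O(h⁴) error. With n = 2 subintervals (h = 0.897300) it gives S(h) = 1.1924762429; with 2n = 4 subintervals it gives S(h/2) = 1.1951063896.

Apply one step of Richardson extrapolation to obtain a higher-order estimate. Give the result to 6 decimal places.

Method order is 4; weight 2^4 = 16.
16*1.1951063896 = 19.1217022336; 19.1217022336 − 1.1924762429 = 17.9292259907
Denominator 16 − 1 = 15.
Result: 1.1952817327

1.195282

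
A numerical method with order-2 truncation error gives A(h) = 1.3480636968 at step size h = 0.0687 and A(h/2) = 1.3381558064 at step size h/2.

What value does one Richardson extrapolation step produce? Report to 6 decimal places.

1.334853

r = 2: numerator weight 4, denominator 3.
Difference of the inputs: 1.3381558064 − 1.3480636968 = -0.0099078904
Correction (A(h/2) − A(h))/(4 − 1) = (-0.0099078904)/3 = -0.0033026301
R = A(h/2) + (A(h/2) − A(h))/3 = 1.3381558064 − 0.0033026301 = 1.3348531763
Correction |R − A(h/2)| = 3.303e-03; gap |A(h/2) − A(h)| = 9.908e-03.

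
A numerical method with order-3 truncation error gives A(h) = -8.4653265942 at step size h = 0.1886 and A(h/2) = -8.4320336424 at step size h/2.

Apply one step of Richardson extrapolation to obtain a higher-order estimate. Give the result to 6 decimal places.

Method order is 3; weight 2^3 = 8.
Weighted: (-67.4562691392) − (-8.4653265942) = -58.9909425450
R = (-58.9909425450)/7 = -8.4272775064
Gap between inputs: 3.329e-02; correction applied: +0.0047561360.

-8.427278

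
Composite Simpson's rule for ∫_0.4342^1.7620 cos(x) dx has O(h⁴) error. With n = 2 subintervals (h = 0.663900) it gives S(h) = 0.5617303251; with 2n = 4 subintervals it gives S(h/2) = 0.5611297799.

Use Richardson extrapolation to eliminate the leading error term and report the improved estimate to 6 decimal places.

r = 4, so 2^r = 16.
2^4×A(h/2) = 8.9780764784; minus A(h) gives 8.4163461533.
8.4163461533 ÷ 15 = 0.5610897436
Shift from A(h/2): −0.0000400363.

0.561090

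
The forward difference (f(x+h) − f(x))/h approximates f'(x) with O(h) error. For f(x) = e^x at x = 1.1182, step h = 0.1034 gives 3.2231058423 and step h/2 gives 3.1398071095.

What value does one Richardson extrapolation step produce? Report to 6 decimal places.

3.056508

The method has order 1: 2^1 = 2.
2×3.1398071095 − 3.2231058423 = 3.0565083767
Extrapolated: 3.0565083767 / 1 = 3.0565083767
Correction |R − A(h/2)| = 8.330e-02; gap |A(h/2) − A(h)| = 8.330e-02.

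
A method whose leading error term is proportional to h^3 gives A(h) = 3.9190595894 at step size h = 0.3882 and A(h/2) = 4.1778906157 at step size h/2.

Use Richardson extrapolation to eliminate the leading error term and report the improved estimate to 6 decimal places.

Error is O(h^3); halving h shrinks it by 2^3 = 8.
2^3 × A(h/2) = 33.4231249256; minus A(h) gives 29.5040653362.
R = 29.5040653362/7 = 4.2148664766

4.214866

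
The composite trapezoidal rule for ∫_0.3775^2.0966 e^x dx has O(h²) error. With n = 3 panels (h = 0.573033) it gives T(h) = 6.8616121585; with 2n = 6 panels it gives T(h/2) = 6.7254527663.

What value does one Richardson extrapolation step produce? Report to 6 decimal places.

Order 2 gives 2^r = 4 and 2^r − 1 = 3.
Top: 4(6.7254527663) − (6.8616121585) = 20.0401989067
20.0401989067 ÷ 3 = 6.6800663022

6.680066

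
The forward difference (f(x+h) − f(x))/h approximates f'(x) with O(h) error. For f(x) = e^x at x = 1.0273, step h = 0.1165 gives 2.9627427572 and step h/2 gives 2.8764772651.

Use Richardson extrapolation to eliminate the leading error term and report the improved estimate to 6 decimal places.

Order 1 gives 2^r = 2 and 2^r − 1 = 1.
2*2.8764772651 − 2.9627427572 = 2.7902117730
Denominator 2 − 1 = 1.
Extrapolated: 2.7902117730 / 1 = 2.7902117730

2.790212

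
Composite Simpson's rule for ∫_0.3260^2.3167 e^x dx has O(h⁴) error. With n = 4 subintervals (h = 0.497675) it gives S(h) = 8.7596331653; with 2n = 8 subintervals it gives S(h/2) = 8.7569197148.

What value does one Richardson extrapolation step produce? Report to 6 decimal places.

The method has order 4: 2^4 = 16.
16 × 8.7569197148 − 8.7596331653 = 131.3510822715
R = 131.3510822715/15 = 8.7567388181
Correction |R − A(h/2)| = 1.809e-04; gap |A(h/2) − A(h)| = 2.713e-03.

8.756739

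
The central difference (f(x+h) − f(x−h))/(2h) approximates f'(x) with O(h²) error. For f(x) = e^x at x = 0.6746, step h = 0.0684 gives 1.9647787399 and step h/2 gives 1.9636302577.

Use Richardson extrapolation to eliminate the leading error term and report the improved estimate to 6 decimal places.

1.963247

r = 2: numerator weight 4, denominator 3.
2^2*A(h/2) = 7.8545210308; minus A(h) gives 5.8897422909.
Denominator 4 − 1 = 3.
R = 5.8897422909/3 = 1.9632474303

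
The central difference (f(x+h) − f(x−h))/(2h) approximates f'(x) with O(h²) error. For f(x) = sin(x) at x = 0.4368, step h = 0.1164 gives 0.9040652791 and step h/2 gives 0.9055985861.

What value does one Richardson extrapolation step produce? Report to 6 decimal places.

0.906110

r = 2, so 2^r = 4.
Difference of the inputs: 0.9055985861 − 0.9040652791 = 0.0015333070
Divide by 2^2 − 1 = 3: 0.0015333070/3 = 0.0005111023
R = 0.9055985861 + 0.0005111023 = 0.9061096884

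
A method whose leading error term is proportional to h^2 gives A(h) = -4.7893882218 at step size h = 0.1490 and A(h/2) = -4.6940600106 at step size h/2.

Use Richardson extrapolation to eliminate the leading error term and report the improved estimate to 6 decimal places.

-4.662284

r = 2, so 2^r = 4.
4*(-4.6940600106) − (-4.7893882218) = -13.9868518206
Divide by 2^2 − 1 = 3.
R = (-13.9868518206)/3 = -4.6622839402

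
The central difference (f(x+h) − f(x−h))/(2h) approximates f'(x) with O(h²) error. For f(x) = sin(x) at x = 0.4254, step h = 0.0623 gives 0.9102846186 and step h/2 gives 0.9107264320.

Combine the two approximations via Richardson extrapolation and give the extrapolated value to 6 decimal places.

0.910874

Order 2 gives 2^r = 4 and 2^r − 1 = 3.
Weighted: 3.6429057280 − 0.9102846186 = 2.7326211094
Denominator 4 − 1 = 3.
So the Richardson estimate is 0.9108737031.
Shift from A(h/2): +0.0001472711.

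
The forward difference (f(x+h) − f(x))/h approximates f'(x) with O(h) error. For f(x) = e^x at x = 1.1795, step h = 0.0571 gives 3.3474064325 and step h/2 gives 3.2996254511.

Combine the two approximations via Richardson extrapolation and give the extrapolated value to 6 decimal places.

3.251844

r = 1: numerator weight 2, denominator 1.
2×3.2996254511 = 6.5992509022; 6.5992509022 − 3.3474064325 = 3.2518444697
R = 3.2518444697/1 = 3.2518444697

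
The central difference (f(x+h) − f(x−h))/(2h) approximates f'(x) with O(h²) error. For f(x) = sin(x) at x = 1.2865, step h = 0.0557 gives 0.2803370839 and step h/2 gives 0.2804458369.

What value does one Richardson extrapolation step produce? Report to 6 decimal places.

0.280482

Error is O(h^2); halving h shrinks it by 2^2 = 4.
Top: 4(0.2804458369) − (0.2803370839) = 0.8414462637
Denominator 4 − 1 = 3.
R = 0.8414462637/3 = 0.2804820879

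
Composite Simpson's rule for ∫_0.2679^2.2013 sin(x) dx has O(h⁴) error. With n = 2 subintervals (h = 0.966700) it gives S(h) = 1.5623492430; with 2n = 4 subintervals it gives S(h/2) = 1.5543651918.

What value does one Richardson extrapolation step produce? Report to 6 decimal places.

Order 4 gives 2^r = 16 and 2^r − 1 = 15.
16 × 1.5543651918 = 24.8698430688; subtract 1.5623492430 → 23.3074938258
Divide by 2^4 − 1 = 15.
So the Richardson estimate is 1.5538329217.

1.553833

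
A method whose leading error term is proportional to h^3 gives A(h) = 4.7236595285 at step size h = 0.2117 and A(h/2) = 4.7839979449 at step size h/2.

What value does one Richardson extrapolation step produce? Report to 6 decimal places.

4.792618

Method order is 3; weight 2^3 = 8.
8·4.7839979449 = 38.2719835592; subtract 4.7236595285 → 33.5483240307
Denominator 8 − 1 = 7.
(8·4.7839979449 − 4.7236595285)/(8 − 1) = 4.7926177187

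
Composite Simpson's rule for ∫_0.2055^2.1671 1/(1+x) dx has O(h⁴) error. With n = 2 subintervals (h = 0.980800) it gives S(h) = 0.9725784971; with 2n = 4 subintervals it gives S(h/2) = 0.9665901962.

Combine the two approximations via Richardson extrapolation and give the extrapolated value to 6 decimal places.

Leading term ∝ h^4; use weight 16 = 2^4.
A(h/2) − A(h) = 0.9665901962 − 0.9725784971 = -0.0059883009
Divide by 2^4 − 1 = 15: (-0.0059883009)/15 = -0.0003992201
R = 0.9665901962 − 0.0003992201 = 0.9661909761
Shift from A(h/2): −0.0003992201.

0.966191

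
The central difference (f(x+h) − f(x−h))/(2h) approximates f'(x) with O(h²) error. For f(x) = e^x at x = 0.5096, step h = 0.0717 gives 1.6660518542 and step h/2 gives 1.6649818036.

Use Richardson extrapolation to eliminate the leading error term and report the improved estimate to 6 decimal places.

1.664625

r = 2, so 2^r = 4.
Numerator 4×A(h/2) − A(h) = 4×1.6649818036 − 1.6660518542 = 4.9938753602
Divide by 2^2 − 1 = 3.
R = 4.9938753602/3 = 1.6646251201
Correction |R − A(h/2)| = 3.567e-04; gap |A(h/2) − A(h)| = 1.070e-03.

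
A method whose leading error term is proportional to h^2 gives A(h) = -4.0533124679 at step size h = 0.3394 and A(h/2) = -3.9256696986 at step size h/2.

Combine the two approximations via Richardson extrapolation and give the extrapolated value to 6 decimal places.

-3.883122

Error is O(h^2); halving h shrinks it by 2^2 = 4.
Top: 4(-3.9256696986) − (-4.0533124679) = -11.6493663265
Divide by 2^2 − 1 = 3.
(4*(-3.9256696986) − (-4.0533124679))/(4 − 1) = -3.8831221088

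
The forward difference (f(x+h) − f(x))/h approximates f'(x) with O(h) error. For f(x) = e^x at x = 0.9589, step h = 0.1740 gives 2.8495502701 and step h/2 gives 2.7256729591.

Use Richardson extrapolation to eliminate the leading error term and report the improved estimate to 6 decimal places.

2.601796

With r = 1 the leading error scales as h^1, so the weight is 2^1 = 2.
Numerator 2 × A(h/2) − A(h) = 2 × 2.7256729591 − 2.8495502701 = 2.6017956481
Divide by 2^1 − 1 = 1.
Extrapolated: 2.6017956481 / 1 = 2.6017956481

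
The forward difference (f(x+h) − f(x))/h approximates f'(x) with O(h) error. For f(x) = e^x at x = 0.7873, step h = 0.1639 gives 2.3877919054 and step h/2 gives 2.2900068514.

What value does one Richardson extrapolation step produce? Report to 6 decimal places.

r = 1, so 2^r = 2.
Numerator 2*A(h/2) − A(h) = 2*2.2900068514 − 2.3877919054 = 2.1922217974
Divide by 2^1 − 1 = 1.
So the Richardson estimate is 2.1922217974.

2.192222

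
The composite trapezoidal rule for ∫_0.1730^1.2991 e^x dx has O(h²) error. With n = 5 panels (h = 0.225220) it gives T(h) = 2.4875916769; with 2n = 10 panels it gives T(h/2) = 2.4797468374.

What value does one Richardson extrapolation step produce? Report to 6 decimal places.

2.477132

The method has order 2: 2^2 = 4.
Weighted: 9.9189873496 − 2.4875916769 = 7.4313956727
Divide by 2^2 − 1 = 3.
Result: 2.4771318909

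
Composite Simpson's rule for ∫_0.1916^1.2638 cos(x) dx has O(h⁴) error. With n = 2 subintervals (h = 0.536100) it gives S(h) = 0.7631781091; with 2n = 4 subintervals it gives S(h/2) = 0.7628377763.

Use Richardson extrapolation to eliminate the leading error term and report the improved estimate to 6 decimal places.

0.762815

Error is O(h^4); halving h shrinks it by 2^4 = 16.
2^4*A(h/2) = 12.2054044208; minus A(h) gives 11.4422263117.
Denominator 16 − 1 = 15.
Extrapolated: 11.4422263117 / 15 = 0.7628150874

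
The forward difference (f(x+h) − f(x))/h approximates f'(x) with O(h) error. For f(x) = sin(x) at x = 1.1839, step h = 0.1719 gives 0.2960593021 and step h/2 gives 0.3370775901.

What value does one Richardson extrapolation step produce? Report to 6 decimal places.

Order 1 gives 2^r = 2 and 2^r − 1 = 1.
2*0.3370775901 = 0.6741551802; 0.6741551802 − 0.2960593021 = 0.3780958781
R = 0.3780958781/1 = 0.3780958781
Correction |R − A(h/2)| = 4.102e-02; gap |A(h/2) − A(h)| = 4.102e-02.

0.378096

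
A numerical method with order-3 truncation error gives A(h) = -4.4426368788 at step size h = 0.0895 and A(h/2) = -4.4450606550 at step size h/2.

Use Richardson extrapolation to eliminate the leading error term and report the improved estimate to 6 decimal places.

-4.445407

r = 3: numerator weight 8, denominator 7.
A(h/2) − A(h) = -4.4450606550 − (-4.4426368788) = -0.0024237762
Divide by 2^3 − 1 = 7: (-0.0024237762)/7 = -0.0003462537
R = A(h/2) + (A(h/2) − A(h))/7 = -4.4450606550 − 0.0003462537 = -4.4454069087
Shift from A(h/2): −0.0003462537.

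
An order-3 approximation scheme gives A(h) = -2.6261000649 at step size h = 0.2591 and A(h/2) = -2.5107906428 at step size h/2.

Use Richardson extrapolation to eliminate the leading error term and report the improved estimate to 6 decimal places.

The method has order 3: 2^3 = 8.
8×(-2.5107906428) = -20.0863251424; (-20.0863251424) − (-2.6261000649) = -17.4602250775
Extrapolated: (-17.4602250775) / 7 = -2.4943178682

-2.494318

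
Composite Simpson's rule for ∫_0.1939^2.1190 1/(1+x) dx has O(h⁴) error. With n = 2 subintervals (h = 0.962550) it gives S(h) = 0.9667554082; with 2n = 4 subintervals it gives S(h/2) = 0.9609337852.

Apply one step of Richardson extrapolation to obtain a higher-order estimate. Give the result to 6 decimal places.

0.960546

r = 4, so 2^r = 16.
Top: 16(0.9609337852) − (0.9667554082) = 14.4081851550
(16 × 0.9609337852 − 0.9667554082)/(16 − 1) = 0.9605456770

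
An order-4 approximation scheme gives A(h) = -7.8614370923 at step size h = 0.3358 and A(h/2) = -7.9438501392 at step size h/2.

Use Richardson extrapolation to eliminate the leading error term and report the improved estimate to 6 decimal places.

Error is O(h^4); halving h shrinks it by 2^4 = 16.
A(h/2) − A(h) = -7.9438501392 − (-7.8614370923) = -0.0824130469
Correction (A(h/2) − A(h))/(16 − 1) = (-0.0824130469)/15 = -0.0054942031
R = A(h/2) + (A(h/2) − A(h))/15 = -7.9438501392 − 0.0054942031 = -7.9493443423

-7.949344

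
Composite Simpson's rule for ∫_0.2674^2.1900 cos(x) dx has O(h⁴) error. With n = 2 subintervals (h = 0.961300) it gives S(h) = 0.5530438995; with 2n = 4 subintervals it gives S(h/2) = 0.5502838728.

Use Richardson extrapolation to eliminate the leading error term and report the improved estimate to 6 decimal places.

r = 4, so 2^r = 16.
16 × 0.5502838728 − 0.5530438995 = 8.2514980653
Denominator 16 − 1 = 15.
8.2514980653 ÷ 15 = 0.5500998710

0.550100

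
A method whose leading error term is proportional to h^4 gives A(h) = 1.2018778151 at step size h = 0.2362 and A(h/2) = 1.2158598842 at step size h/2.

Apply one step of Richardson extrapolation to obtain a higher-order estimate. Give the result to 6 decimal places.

1.216792

r = 4: numerator weight 16, denominator 15.
16×1.2158598842 − 1.2018778151 = 18.2518803321
Divide by 2^4 − 1 = 15.
Extrapolated: 18.2518803321 / 15 = 1.2167920221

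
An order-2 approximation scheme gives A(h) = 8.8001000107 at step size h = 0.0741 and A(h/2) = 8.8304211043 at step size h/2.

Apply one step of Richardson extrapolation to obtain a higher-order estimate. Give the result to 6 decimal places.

8.840528

Leading term ∝ h^2; use weight 4 = 2^2.
4×8.8304211043 = 35.3216844172; subtract 8.8001000107 → 26.5215844065
R = 26.5215844065/3 = 8.8405281355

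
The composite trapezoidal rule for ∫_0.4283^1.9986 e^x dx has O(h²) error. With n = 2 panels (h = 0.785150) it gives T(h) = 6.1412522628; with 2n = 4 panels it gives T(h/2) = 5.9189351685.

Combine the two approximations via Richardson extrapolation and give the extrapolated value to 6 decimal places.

5.844829

r = 2, so 2^r = 4.
4 × 5.9189351685 = 23.6757406740; subtract 6.1412522628 → 17.5344884112
17.5344884112 ÷ 3 = 5.8448294704
Gap between inputs: 2.223e-01; correction applied: −0.0741056981.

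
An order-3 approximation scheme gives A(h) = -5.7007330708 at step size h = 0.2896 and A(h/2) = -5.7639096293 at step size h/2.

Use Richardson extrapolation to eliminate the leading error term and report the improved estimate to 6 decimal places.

Order 3 gives 2^r = 8 and 2^r − 1 = 7.
2^3×A(h/2) = -46.1112770344; minus A(h) gives -40.4105439636.
Denominator 8 − 1 = 7.
R = (-40.4105439636)/7 = -5.7729348519

-5.772935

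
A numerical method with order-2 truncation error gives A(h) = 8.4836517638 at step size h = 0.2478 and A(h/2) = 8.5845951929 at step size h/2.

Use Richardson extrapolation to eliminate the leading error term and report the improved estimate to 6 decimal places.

Leading term ∝ h^2; use weight 4 = 2^2.
4·8.5845951929 = 34.3383807716; 34.3383807716 − 8.4836517638 = 25.8547290078
25.8547290078 ÷ 3 = 8.6182430026

8.618243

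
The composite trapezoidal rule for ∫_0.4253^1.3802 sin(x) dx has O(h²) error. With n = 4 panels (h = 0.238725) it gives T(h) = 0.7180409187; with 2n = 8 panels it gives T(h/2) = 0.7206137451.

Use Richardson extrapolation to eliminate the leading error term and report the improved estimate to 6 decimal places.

0.721471

Order 2 gives 2^r = 4 and 2^r − 1 = 3.
2^2×A(h/2) = 2.8824549804; minus A(h) gives 2.1644140617.
Denominator 4 − 1 = 3.
Extrapolated: 2.1644140617 / 3 = 0.7214713539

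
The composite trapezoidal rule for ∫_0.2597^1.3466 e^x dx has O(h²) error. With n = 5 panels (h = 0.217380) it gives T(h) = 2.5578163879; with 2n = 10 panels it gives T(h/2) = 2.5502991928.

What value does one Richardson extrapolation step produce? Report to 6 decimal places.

2.547793

Error is O(h^2); halving h shrinks it by 2^2 = 4.
4·2.5502991928 − 2.5578163879 = 7.6433803833
R = 7.6433803833/3 = 2.5477934611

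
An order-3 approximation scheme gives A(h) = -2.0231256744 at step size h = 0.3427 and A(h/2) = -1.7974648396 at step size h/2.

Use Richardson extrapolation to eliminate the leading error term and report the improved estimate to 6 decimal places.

-1.765228

Error is O(h^3); halving h shrinks it by 2^3 = 8.
Numerator 8*A(h/2) − A(h) = 8*(-1.7974648396) − (-2.0231256744) = -12.3565930424
Denominator 8 − 1 = 7.
So the Richardson estimate is -1.7652275775.
Gap between inputs: 2.257e-01; correction applied: +0.0322372621.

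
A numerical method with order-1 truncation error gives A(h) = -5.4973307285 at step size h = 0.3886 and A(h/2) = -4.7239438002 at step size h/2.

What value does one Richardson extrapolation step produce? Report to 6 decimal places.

-3.950557

With r = 1 the leading error scales as h^1, so the weight is 2^1 = 2.
Numerator 2·A(h/2) − A(h) = 2·(-4.7239438002) − (-5.4973307285) = -3.9505568719
Divide by 2^1 − 1 = 1.
Extrapolated: (-3.9505568719) / 1 = -3.9505568719
Shift from A(h/2): +0.7733869283.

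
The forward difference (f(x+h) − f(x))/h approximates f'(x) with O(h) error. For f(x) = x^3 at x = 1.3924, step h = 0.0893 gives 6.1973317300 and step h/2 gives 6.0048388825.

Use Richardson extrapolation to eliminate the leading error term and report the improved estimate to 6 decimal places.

Error is O(h^1); halving h shrinks it by 2^1 = 2.
Top: 2(6.0048388825) − (6.1973317300) = 5.8123460350
Denominator 2 − 1 = 1.
5.8123460350 ÷ 1 = 5.8123460350
Gap between inputs: 1.925e-01; correction applied: −0.1924928475.

5.812346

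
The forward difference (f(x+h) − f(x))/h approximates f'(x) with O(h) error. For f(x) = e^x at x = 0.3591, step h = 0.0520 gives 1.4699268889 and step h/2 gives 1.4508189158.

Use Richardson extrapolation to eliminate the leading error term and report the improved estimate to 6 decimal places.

1.431711

Method order is 1; weight 2^1 = 2.
2*1.4508189158 = 2.9016378316; subtract 1.4699268889 → 1.4317109427
Denominator 2 − 1 = 1.
Result: 1.4317109427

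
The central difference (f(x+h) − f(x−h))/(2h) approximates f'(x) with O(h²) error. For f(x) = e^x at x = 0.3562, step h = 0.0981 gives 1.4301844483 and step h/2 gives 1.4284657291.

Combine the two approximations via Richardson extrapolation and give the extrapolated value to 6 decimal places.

1.427893

Method order is 2; weight 2^2 = 4.
4×1.4284657291 = 5.7138629164; 5.7138629164 − 1.4301844483 = 4.2836784681
Divide by 2^2 − 1 = 3.
R = 4.2836784681/3 = 1.4278928227
Gap between inputs: 1.719e-03; correction applied: −0.0005729064.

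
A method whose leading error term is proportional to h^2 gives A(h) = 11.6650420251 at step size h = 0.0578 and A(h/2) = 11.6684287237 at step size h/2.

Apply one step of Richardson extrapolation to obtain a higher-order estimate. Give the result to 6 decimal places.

11.669558

With r = 2 the leading error scales as h^2, so the weight is 2^2 = 4.
4·11.6684287237 = 46.6737148948; subtract 11.6650420251 → 35.0086728697
R = 35.0086728697/3 = 11.6695576232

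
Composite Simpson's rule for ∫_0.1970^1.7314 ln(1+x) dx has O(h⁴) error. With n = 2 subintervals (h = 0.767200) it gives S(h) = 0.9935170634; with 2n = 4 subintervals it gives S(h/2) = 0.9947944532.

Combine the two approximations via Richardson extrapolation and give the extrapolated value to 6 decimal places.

0.994880

The method has order 4: 2^4 = 16.
A(h/2) − A(h) = 0.9947944532 − 0.9935170634 = 0.0012773898
Divide by 2^4 − 1 = 15: 0.0012773898/15 = 0.0000851593
R = 0.9947944532 + 0.0000851593 = 0.9948796125
Gap between inputs: 1.277e-03; correction applied: +0.0000851593.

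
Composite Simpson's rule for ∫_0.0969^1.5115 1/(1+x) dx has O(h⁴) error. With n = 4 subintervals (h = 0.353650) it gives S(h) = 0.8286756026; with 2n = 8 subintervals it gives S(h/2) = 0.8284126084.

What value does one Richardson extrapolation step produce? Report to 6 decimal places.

0.828395

Order 4 gives 2^r = 16 and 2^r − 1 = 15.
16·0.8284126084 − 0.8286756026 = 12.4259261318
Denominator 16 − 1 = 15.
12.4259261318 ÷ 15 = 0.8283950755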